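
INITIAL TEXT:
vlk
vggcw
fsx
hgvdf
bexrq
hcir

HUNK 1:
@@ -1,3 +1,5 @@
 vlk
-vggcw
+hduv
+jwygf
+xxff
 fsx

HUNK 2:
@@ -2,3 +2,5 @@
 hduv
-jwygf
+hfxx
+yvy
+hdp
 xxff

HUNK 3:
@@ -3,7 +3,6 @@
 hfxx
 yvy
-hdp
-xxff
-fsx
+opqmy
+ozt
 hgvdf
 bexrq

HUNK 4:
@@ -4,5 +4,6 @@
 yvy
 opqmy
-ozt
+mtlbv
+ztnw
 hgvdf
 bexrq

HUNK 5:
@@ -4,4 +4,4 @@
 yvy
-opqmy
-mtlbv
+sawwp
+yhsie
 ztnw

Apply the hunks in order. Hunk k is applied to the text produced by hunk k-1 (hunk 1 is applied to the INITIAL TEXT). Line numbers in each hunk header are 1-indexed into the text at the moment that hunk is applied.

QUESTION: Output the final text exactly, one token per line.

Answer: vlk
hduv
hfxx
yvy
sawwp
yhsie
ztnw
hgvdf
bexrq
hcir

Derivation:
Hunk 1: at line 1 remove [vggcw] add [hduv,jwygf,xxff] -> 8 lines: vlk hduv jwygf xxff fsx hgvdf bexrq hcir
Hunk 2: at line 2 remove [jwygf] add [hfxx,yvy,hdp] -> 10 lines: vlk hduv hfxx yvy hdp xxff fsx hgvdf bexrq hcir
Hunk 3: at line 3 remove [hdp,xxff,fsx] add [opqmy,ozt] -> 9 lines: vlk hduv hfxx yvy opqmy ozt hgvdf bexrq hcir
Hunk 4: at line 4 remove [ozt] add [mtlbv,ztnw] -> 10 lines: vlk hduv hfxx yvy opqmy mtlbv ztnw hgvdf bexrq hcir
Hunk 5: at line 4 remove [opqmy,mtlbv] add [sawwp,yhsie] -> 10 lines: vlk hduv hfxx yvy sawwp yhsie ztnw hgvdf bexrq hcir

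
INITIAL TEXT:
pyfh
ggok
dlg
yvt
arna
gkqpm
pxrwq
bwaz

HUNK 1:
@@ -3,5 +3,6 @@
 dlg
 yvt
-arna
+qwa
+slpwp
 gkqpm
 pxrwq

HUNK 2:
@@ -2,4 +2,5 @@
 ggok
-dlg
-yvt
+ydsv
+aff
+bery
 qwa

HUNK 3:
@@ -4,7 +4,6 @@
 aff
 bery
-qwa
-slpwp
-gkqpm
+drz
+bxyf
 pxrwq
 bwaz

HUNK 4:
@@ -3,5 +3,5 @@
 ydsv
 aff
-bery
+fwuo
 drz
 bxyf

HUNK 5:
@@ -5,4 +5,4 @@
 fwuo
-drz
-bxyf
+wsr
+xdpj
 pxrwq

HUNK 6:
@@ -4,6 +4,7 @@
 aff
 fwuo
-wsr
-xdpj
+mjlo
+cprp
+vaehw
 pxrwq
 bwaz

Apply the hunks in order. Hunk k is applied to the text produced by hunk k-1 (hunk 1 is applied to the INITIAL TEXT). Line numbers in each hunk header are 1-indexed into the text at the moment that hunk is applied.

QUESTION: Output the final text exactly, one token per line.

Answer: pyfh
ggok
ydsv
aff
fwuo
mjlo
cprp
vaehw
pxrwq
bwaz

Derivation:
Hunk 1: at line 3 remove [arna] add [qwa,slpwp] -> 9 lines: pyfh ggok dlg yvt qwa slpwp gkqpm pxrwq bwaz
Hunk 2: at line 2 remove [dlg,yvt] add [ydsv,aff,bery] -> 10 lines: pyfh ggok ydsv aff bery qwa slpwp gkqpm pxrwq bwaz
Hunk 3: at line 4 remove [qwa,slpwp,gkqpm] add [drz,bxyf] -> 9 lines: pyfh ggok ydsv aff bery drz bxyf pxrwq bwaz
Hunk 4: at line 3 remove [bery] add [fwuo] -> 9 lines: pyfh ggok ydsv aff fwuo drz bxyf pxrwq bwaz
Hunk 5: at line 5 remove [drz,bxyf] add [wsr,xdpj] -> 9 lines: pyfh ggok ydsv aff fwuo wsr xdpj pxrwq bwaz
Hunk 6: at line 4 remove [wsr,xdpj] add [mjlo,cprp,vaehw] -> 10 lines: pyfh ggok ydsv aff fwuo mjlo cprp vaehw pxrwq bwaz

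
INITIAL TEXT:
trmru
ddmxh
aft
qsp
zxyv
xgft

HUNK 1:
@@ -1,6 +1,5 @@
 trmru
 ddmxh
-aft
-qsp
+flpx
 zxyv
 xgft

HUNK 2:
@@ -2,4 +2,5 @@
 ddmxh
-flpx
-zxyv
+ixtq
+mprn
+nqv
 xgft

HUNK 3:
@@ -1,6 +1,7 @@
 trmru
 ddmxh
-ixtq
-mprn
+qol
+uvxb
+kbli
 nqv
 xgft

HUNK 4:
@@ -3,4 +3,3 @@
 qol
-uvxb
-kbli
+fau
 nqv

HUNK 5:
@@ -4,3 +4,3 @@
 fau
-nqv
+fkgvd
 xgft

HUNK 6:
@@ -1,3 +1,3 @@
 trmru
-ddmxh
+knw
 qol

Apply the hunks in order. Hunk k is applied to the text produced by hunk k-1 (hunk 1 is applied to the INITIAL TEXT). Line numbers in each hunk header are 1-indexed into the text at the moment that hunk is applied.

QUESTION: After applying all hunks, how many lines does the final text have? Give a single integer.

Answer: 6

Derivation:
Hunk 1: at line 1 remove [aft,qsp] add [flpx] -> 5 lines: trmru ddmxh flpx zxyv xgft
Hunk 2: at line 2 remove [flpx,zxyv] add [ixtq,mprn,nqv] -> 6 lines: trmru ddmxh ixtq mprn nqv xgft
Hunk 3: at line 1 remove [ixtq,mprn] add [qol,uvxb,kbli] -> 7 lines: trmru ddmxh qol uvxb kbli nqv xgft
Hunk 4: at line 3 remove [uvxb,kbli] add [fau] -> 6 lines: trmru ddmxh qol fau nqv xgft
Hunk 5: at line 4 remove [nqv] add [fkgvd] -> 6 lines: trmru ddmxh qol fau fkgvd xgft
Hunk 6: at line 1 remove [ddmxh] add [knw] -> 6 lines: trmru knw qol fau fkgvd xgft
Final line count: 6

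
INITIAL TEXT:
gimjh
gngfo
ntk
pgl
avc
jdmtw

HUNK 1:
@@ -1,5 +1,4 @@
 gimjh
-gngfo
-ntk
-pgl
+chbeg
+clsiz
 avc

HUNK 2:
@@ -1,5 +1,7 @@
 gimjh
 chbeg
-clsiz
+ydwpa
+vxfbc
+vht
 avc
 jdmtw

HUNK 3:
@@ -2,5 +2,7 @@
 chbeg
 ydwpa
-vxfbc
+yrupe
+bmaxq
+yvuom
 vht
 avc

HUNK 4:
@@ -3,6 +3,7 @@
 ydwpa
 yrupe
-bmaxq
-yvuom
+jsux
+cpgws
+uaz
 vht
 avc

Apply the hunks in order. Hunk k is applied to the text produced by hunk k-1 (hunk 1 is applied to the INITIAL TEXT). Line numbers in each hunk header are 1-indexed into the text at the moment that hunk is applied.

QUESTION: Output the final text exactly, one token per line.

Answer: gimjh
chbeg
ydwpa
yrupe
jsux
cpgws
uaz
vht
avc
jdmtw

Derivation:
Hunk 1: at line 1 remove [gngfo,ntk,pgl] add [chbeg,clsiz] -> 5 lines: gimjh chbeg clsiz avc jdmtw
Hunk 2: at line 1 remove [clsiz] add [ydwpa,vxfbc,vht] -> 7 lines: gimjh chbeg ydwpa vxfbc vht avc jdmtw
Hunk 3: at line 2 remove [vxfbc] add [yrupe,bmaxq,yvuom] -> 9 lines: gimjh chbeg ydwpa yrupe bmaxq yvuom vht avc jdmtw
Hunk 4: at line 3 remove [bmaxq,yvuom] add [jsux,cpgws,uaz] -> 10 lines: gimjh chbeg ydwpa yrupe jsux cpgws uaz vht avc jdmtw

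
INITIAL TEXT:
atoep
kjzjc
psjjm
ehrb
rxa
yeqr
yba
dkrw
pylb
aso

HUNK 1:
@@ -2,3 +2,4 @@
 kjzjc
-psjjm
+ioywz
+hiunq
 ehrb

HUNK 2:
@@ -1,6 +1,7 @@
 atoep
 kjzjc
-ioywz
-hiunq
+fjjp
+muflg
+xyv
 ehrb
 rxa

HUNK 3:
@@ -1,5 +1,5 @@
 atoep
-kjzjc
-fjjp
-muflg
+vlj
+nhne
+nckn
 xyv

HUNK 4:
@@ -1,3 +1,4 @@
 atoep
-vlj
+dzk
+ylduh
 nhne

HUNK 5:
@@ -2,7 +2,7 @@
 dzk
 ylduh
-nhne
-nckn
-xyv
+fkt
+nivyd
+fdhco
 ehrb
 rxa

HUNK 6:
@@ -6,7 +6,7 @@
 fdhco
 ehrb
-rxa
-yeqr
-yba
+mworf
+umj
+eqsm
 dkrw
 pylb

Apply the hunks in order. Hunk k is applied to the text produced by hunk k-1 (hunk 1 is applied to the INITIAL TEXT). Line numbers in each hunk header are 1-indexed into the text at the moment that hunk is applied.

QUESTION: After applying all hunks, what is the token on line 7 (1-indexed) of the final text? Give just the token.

Hunk 1: at line 2 remove [psjjm] add [ioywz,hiunq] -> 11 lines: atoep kjzjc ioywz hiunq ehrb rxa yeqr yba dkrw pylb aso
Hunk 2: at line 1 remove [ioywz,hiunq] add [fjjp,muflg,xyv] -> 12 lines: atoep kjzjc fjjp muflg xyv ehrb rxa yeqr yba dkrw pylb aso
Hunk 3: at line 1 remove [kjzjc,fjjp,muflg] add [vlj,nhne,nckn] -> 12 lines: atoep vlj nhne nckn xyv ehrb rxa yeqr yba dkrw pylb aso
Hunk 4: at line 1 remove [vlj] add [dzk,ylduh] -> 13 lines: atoep dzk ylduh nhne nckn xyv ehrb rxa yeqr yba dkrw pylb aso
Hunk 5: at line 2 remove [nhne,nckn,xyv] add [fkt,nivyd,fdhco] -> 13 lines: atoep dzk ylduh fkt nivyd fdhco ehrb rxa yeqr yba dkrw pylb aso
Hunk 6: at line 6 remove [rxa,yeqr,yba] add [mworf,umj,eqsm] -> 13 lines: atoep dzk ylduh fkt nivyd fdhco ehrb mworf umj eqsm dkrw pylb aso
Final line 7: ehrb

Answer: ehrb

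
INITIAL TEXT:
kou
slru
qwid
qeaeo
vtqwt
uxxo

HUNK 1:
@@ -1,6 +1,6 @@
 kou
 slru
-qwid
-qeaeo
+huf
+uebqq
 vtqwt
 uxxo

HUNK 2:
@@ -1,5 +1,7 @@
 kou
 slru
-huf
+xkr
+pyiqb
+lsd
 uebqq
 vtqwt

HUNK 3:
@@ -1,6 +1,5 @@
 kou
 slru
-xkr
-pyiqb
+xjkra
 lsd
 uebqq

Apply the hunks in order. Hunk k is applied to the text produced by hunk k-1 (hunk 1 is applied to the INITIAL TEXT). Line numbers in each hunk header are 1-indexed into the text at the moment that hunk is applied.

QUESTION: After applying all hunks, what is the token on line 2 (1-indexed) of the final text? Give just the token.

Answer: slru

Derivation:
Hunk 1: at line 1 remove [qwid,qeaeo] add [huf,uebqq] -> 6 lines: kou slru huf uebqq vtqwt uxxo
Hunk 2: at line 1 remove [huf] add [xkr,pyiqb,lsd] -> 8 lines: kou slru xkr pyiqb lsd uebqq vtqwt uxxo
Hunk 3: at line 1 remove [xkr,pyiqb] add [xjkra] -> 7 lines: kou slru xjkra lsd uebqq vtqwt uxxo
Final line 2: slru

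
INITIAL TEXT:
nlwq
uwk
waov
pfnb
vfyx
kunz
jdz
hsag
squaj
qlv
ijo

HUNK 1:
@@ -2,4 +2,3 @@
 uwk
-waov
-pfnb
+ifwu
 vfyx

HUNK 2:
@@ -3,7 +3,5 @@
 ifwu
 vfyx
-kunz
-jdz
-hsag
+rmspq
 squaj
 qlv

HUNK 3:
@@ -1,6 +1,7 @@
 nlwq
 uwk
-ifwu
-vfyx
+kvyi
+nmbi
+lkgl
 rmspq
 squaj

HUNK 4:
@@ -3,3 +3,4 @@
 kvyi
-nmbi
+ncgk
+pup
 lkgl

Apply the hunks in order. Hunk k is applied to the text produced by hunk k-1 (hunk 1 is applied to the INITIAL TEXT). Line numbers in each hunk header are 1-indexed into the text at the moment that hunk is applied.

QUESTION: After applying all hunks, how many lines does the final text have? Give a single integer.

Hunk 1: at line 2 remove [waov,pfnb] add [ifwu] -> 10 lines: nlwq uwk ifwu vfyx kunz jdz hsag squaj qlv ijo
Hunk 2: at line 3 remove [kunz,jdz,hsag] add [rmspq] -> 8 lines: nlwq uwk ifwu vfyx rmspq squaj qlv ijo
Hunk 3: at line 1 remove [ifwu,vfyx] add [kvyi,nmbi,lkgl] -> 9 lines: nlwq uwk kvyi nmbi lkgl rmspq squaj qlv ijo
Hunk 4: at line 3 remove [nmbi] add [ncgk,pup] -> 10 lines: nlwq uwk kvyi ncgk pup lkgl rmspq squaj qlv ijo
Final line count: 10

Answer: 10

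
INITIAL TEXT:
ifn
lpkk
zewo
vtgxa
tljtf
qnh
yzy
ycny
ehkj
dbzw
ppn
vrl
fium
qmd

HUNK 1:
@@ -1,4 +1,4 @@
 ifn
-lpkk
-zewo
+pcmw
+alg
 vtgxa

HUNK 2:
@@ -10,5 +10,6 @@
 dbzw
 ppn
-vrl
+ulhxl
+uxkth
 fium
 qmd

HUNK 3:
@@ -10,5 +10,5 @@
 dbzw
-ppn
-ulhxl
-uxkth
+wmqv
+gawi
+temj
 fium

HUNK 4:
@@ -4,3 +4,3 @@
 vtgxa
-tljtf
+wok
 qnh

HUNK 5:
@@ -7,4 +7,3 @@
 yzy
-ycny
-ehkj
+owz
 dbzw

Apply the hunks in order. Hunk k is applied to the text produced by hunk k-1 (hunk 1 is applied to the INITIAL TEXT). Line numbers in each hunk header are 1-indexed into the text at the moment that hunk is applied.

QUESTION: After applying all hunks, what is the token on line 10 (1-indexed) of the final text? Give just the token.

Answer: wmqv

Derivation:
Hunk 1: at line 1 remove [lpkk,zewo] add [pcmw,alg] -> 14 lines: ifn pcmw alg vtgxa tljtf qnh yzy ycny ehkj dbzw ppn vrl fium qmd
Hunk 2: at line 10 remove [vrl] add [ulhxl,uxkth] -> 15 lines: ifn pcmw alg vtgxa tljtf qnh yzy ycny ehkj dbzw ppn ulhxl uxkth fium qmd
Hunk 3: at line 10 remove [ppn,ulhxl,uxkth] add [wmqv,gawi,temj] -> 15 lines: ifn pcmw alg vtgxa tljtf qnh yzy ycny ehkj dbzw wmqv gawi temj fium qmd
Hunk 4: at line 4 remove [tljtf] add [wok] -> 15 lines: ifn pcmw alg vtgxa wok qnh yzy ycny ehkj dbzw wmqv gawi temj fium qmd
Hunk 5: at line 7 remove [ycny,ehkj] add [owz] -> 14 lines: ifn pcmw alg vtgxa wok qnh yzy owz dbzw wmqv gawi temj fium qmd
Final line 10: wmqv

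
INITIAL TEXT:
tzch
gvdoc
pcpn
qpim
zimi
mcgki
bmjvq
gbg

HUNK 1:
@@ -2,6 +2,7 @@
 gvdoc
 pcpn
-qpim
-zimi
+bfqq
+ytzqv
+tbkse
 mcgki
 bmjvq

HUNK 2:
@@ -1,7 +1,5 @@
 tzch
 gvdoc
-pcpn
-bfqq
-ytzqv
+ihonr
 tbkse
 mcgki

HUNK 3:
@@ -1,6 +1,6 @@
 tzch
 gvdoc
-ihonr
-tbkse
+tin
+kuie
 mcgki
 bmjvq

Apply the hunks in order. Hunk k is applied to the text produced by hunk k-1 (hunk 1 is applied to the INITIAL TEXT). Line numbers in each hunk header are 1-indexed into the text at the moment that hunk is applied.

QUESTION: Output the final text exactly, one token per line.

Hunk 1: at line 2 remove [qpim,zimi] add [bfqq,ytzqv,tbkse] -> 9 lines: tzch gvdoc pcpn bfqq ytzqv tbkse mcgki bmjvq gbg
Hunk 2: at line 1 remove [pcpn,bfqq,ytzqv] add [ihonr] -> 7 lines: tzch gvdoc ihonr tbkse mcgki bmjvq gbg
Hunk 3: at line 1 remove [ihonr,tbkse] add [tin,kuie] -> 7 lines: tzch gvdoc tin kuie mcgki bmjvq gbg

Answer: tzch
gvdoc
tin
kuie
mcgki
bmjvq
gbg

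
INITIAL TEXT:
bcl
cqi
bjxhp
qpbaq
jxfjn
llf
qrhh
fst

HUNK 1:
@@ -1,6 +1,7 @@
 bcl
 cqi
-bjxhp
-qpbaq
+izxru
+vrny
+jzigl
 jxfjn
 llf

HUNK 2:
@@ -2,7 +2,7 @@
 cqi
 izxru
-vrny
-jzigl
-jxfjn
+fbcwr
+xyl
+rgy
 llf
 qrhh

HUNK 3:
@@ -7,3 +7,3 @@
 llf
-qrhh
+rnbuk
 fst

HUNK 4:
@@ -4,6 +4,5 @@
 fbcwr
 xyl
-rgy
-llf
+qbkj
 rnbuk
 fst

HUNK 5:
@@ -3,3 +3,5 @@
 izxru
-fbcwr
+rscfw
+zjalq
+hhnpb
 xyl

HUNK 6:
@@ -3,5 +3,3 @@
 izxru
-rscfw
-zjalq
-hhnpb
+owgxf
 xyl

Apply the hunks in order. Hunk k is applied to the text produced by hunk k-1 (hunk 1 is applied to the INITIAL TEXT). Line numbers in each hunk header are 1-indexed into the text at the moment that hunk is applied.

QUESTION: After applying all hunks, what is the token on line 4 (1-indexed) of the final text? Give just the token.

Hunk 1: at line 1 remove [bjxhp,qpbaq] add [izxru,vrny,jzigl] -> 9 lines: bcl cqi izxru vrny jzigl jxfjn llf qrhh fst
Hunk 2: at line 2 remove [vrny,jzigl,jxfjn] add [fbcwr,xyl,rgy] -> 9 lines: bcl cqi izxru fbcwr xyl rgy llf qrhh fst
Hunk 3: at line 7 remove [qrhh] add [rnbuk] -> 9 lines: bcl cqi izxru fbcwr xyl rgy llf rnbuk fst
Hunk 4: at line 4 remove [rgy,llf] add [qbkj] -> 8 lines: bcl cqi izxru fbcwr xyl qbkj rnbuk fst
Hunk 5: at line 3 remove [fbcwr] add [rscfw,zjalq,hhnpb] -> 10 lines: bcl cqi izxru rscfw zjalq hhnpb xyl qbkj rnbuk fst
Hunk 6: at line 3 remove [rscfw,zjalq,hhnpb] add [owgxf] -> 8 lines: bcl cqi izxru owgxf xyl qbkj rnbuk fst
Final line 4: owgxf

Answer: owgxf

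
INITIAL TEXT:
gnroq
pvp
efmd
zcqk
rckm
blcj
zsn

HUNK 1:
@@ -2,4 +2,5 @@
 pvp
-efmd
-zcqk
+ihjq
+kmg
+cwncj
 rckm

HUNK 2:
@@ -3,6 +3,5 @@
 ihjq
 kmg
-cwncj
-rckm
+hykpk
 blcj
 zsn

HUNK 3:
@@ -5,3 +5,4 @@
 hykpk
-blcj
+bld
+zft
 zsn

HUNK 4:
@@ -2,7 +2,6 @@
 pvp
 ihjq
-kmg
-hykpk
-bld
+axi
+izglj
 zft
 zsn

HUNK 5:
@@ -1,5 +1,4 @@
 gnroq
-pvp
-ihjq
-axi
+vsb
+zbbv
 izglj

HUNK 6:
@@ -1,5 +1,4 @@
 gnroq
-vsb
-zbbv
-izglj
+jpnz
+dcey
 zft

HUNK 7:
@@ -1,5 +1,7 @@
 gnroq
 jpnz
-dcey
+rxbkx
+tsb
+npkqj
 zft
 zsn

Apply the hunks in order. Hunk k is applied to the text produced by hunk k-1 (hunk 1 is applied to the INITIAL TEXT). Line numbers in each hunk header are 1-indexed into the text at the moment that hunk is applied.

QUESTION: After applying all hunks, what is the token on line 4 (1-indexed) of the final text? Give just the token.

Hunk 1: at line 2 remove [efmd,zcqk] add [ihjq,kmg,cwncj] -> 8 lines: gnroq pvp ihjq kmg cwncj rckm blcj zsn
Hunk 2: at line 3 remove [cwncj,rckm] add [hykpk] -> 7 lines: gnroq pvp ihjq kmg hykpk blcj zsn
Hunk 3: at line 5 remove [blcj] add [bld,zft] -> 8 lines: gnroq pvp ihjq kmg hykpk bld zft zsn
Hunk 4: at line 2 remove [kmg,hykpk,bld] add [axi,izglj] -> 7 lines: gnroq pvp ihjq axi izglj zft zsn
Hunk 5: at line 1 remove [pvp,ihjq,axi] add [vsb,zbbv] -> 6 lines: gnroq vsb zbbv izglj zft zsn
Hunk 6: at line 1 remove [vsb,zbbv,izglj] add [jpnz,dcey] -> 5 lines: gnroq jpnz dcey zft zsn
Hunk 7: at line 1 remove [dcey] add [rxbkx,tsb,npkqj] -> 7 lines: gnroq jpnz rxbkx tsb npkqj zft zsn
Final line 4: tsb

Answer: tsb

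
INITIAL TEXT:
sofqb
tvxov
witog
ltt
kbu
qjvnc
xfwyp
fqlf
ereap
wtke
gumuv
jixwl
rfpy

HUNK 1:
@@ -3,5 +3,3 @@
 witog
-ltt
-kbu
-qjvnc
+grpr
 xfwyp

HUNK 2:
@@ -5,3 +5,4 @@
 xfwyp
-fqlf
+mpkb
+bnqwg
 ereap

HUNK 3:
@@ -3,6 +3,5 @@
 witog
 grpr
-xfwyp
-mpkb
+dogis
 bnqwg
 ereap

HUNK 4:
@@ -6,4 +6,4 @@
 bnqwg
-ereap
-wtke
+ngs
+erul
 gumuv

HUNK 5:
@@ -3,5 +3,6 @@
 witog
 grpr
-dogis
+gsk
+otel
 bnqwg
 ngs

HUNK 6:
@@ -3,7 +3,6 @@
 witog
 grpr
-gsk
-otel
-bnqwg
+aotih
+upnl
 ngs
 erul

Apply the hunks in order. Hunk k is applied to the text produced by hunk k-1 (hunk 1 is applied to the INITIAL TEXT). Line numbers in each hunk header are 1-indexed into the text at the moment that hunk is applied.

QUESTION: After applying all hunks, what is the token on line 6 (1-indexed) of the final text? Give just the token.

Answer: upnl

Derivation:
Hunk 1: at line 3 remove [ltt,kbu,qjvnc] add [grpr] -> 11 lines: sofqb tvxov witog grpr xfwyp fqlf ereap wtke gumuv jixwl rfpy
Hunk 2: at line 5 remove [fqlf] add [mpkb,bnqwg] -> 12 lines: sofqb tvxov witog grpr xfwyp mpkb bnqwg ereap wtke gumuv jixwl rfpy
Hunk 3: at line 3 remove [xfwyp,mpkb] add [dogis] -> 11 lines: sofqb tvxov witog grpr dogis bnqwg ereap wtke gumuv jixwl rfpy
Hunk 4: at line 6 remove [ereap,wtke] add [ngs,erul] -> 11 lines: sofqb tvxov witog grpr dogis bnqwg ngs erul gumuv jixwl rfpy
Hunk 5: at line 3 remove [dogis] add [gsk,otel] -> 12 lines: sofqb tvxov witog grpr gsk otel bnqwg ngs erul gumuv jixwl rfpy
Hunk 6: at line 3 remove [gsk,otel,bnqwg] add [aotih,upnl] -> 11 lines: sofqb tvxov witog grpr aotih upnl ngs erul gumuv jixwl rfpy
Final line 6: upnl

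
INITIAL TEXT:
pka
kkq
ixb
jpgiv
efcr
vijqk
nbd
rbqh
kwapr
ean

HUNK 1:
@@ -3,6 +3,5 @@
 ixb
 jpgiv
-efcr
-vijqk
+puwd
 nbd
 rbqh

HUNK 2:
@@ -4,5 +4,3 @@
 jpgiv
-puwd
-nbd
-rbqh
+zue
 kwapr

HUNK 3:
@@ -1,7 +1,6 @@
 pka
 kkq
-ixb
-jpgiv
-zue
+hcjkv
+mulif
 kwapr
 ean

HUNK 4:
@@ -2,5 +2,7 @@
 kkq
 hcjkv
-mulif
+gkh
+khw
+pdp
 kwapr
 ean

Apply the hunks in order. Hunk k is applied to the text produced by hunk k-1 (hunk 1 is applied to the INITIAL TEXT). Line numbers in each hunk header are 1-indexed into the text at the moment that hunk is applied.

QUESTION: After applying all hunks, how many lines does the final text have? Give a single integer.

Answer: 8

Derivation:
Hunk 1: at line 3 remove [efcr,vijqk] add [puwd] -> 9 lines: pka kkq ixb jpgiv puwd nbd rbqh kwapr ean
Hunk 2: at line 4 remove [puwd,nbd,rbqh] add [zue] -> 7 lines: pka kkq ixb jpgiv zue kwapr ean
Hunk 3: at line 1 remove [ixb,jpgiv,zue] add [hcjkv,mulif] -> 6 lines: pka kkq hcjkv mulif kwapr ean
Hunk 4: at line 2 remove [mulif] add [gkh,khw,pdp] -> 8 lines: pka kkq hcjkv gkh khw pdp kwapr ean
Final line count: 8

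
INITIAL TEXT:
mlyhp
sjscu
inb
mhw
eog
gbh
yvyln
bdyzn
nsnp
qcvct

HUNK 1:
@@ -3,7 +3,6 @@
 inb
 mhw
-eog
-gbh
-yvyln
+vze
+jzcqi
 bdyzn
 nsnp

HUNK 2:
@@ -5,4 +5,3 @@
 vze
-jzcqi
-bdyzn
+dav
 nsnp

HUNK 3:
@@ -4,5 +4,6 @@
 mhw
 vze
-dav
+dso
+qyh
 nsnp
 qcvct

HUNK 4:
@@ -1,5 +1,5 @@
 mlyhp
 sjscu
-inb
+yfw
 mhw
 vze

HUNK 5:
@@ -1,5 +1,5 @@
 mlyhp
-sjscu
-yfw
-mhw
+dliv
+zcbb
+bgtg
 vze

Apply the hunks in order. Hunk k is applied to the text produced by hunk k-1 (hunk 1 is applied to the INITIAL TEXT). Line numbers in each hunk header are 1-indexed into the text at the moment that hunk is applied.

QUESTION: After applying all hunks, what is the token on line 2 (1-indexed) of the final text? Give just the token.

Hunk 1: at line 3 remove [eog,gbh,yvyln] add [vze,jzcqi] -> 9 lines: mlyhp sjscu inb mhw vze jzcqi bdyzn nsnp qcvct
Hunk 2: at line 5 remove [jzcqi,bdyzn] add [dav] -> 8 lines: mlyhp sjscu inb mhw vze dav nsnp qcvct
Hunk 3: at line 4 remove [dav] add [dso,qyh] -> 9 lines: mlyhp sjscu inb mhw vze dso qyh nsnp qcvct
Hunk 4: at line 1 remove [inb] add [yfw] -> 9 lines: mlyhp sjscu yfw mhw vze dso qyh nsnp qcvct
Hunk 5: at line 1 remove [sjscu,yfw,mhw] add [dliv,zcbb,bgtg] -> 9 lines: mlyhp dliv zcbb bgtg vze dso qyh nsnp qcvct
Final line 2: dliv

Answer: dliv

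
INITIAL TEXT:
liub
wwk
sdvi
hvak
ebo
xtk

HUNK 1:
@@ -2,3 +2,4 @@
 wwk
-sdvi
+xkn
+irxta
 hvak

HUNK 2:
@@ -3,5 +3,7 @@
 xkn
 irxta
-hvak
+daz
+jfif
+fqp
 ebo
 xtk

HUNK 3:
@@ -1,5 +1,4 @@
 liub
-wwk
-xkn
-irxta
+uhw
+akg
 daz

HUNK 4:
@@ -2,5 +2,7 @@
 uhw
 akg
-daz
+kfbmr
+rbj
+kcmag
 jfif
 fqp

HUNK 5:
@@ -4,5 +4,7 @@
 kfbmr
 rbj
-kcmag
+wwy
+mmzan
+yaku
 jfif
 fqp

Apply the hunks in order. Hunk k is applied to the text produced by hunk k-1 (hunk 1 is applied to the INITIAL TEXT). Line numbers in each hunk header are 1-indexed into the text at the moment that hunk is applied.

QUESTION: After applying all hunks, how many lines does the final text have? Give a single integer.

Hunk 1: at line 2 remove [sdvi] add [xkn,irxta] -> 7 lines: liub wwk xkn irxta hvak ebo xtk
Hunk 2: at line 3 remove [hvak] add [daz,jfif,fqp] -> 9 lines: liub wwk xkn irxta daz jfif fqp ebo xtk
Hunk 3: at line 1 remove [wwk,xkn,irxta] add [uhw,akg] -> 8 lines: liub uhw akg daz jfif fqp ebo xtk
Hunk 4: at line 2 remove [daz] add [kfbmr,rbj,kcmag] -> 10 lines: liub uhw akg kfbmr rbj kcmag jfif fqp ebo xtk
Hunk 5: at line 4 remove [kcmag] add [wwy,mmzan,yaku] -> 12 lines: liub uhw akg kfbmr rbj wwy mmzan yaku jfif fqp ebo xtk
Final line count: 12

Answer: 12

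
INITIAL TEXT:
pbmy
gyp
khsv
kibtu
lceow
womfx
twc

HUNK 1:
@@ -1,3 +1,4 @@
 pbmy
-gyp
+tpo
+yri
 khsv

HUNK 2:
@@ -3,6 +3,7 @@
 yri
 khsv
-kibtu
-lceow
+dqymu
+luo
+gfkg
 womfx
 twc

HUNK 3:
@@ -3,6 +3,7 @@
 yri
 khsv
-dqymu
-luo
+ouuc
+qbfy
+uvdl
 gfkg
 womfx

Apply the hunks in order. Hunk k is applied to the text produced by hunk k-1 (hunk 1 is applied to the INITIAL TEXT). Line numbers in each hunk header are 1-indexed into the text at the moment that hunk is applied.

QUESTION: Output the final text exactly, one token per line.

Answer: pbmy
tpo
yri
khsv
ouuc
qbfy
uvdl
gfkg
womfx
twc

Derivation:
Hunk 1: at line 1 remove [gyp] add [tpo,yri] -> 8 lines: pbmy tpo yri khsv kibtu lceow womfx twc
Hunk 2: at line 3 remove [kibtu,lceow] add [dqymu,luo,gfkg] -> 9 lines: pbmy tpo yri khsv dqymu luo gfkg womfx twc
Hunk 3: at line 3 remove [dqymu,luo] add [ouuc,qbfy,uvdl] -> 10 lines: pbmy tpo yri khsv ouuc qbfy uvdl gfkg womfx twc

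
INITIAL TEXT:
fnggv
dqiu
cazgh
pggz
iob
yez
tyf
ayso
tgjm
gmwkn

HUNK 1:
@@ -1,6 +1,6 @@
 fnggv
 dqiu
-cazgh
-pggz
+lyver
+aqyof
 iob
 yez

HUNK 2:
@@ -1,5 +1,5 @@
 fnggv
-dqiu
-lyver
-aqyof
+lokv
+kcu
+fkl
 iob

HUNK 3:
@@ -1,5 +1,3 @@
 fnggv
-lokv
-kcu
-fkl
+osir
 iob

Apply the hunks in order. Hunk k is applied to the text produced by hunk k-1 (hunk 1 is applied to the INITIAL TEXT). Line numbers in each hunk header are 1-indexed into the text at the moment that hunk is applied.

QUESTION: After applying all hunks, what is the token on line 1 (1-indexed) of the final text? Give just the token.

Answer: fnggv

Derivation:
Hunk 1: at line 1 remove [cazgh,pggz] add [lyver,aqyof] -> 10 lines: fnggv dqiu lyver aqyof iob yez tyf ayso tgjm gmwkn
Hunk 2: at line 1 remove [dqiu,lyver,aqyof] add [lokv,kcu,fkl] -> 10 lines: fnggv lokv kcu fkl iob yez tyf ayso tgjm gmwkn
Hunk 3: at line 1 remove [lokv,kcu,fkl] add [osir] -> 8 lines: fnggv osir iob yez tyf ayso tgjm gmwkn
Final line 1: fnggv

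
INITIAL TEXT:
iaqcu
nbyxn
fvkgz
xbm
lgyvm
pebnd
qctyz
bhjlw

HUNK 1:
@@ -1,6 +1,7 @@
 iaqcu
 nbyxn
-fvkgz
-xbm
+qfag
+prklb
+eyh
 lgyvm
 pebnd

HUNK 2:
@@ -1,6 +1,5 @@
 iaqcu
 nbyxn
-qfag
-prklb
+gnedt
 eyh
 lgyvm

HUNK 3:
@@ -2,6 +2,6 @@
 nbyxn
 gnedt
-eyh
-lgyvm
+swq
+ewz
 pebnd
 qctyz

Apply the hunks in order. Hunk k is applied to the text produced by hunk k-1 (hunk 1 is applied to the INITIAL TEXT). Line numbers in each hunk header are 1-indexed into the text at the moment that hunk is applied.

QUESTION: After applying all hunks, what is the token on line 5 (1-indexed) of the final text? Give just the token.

Answer: ewz

Derivation:
Hunk 1: at line 1 remove [fvkgz,xbm] add [qfag,prklb,eyh] -> 9 lines: iaqcu nbyxn qfag prklb eyh lgyvm pebnd qctyz bhjlw
Hunk 2: at line 1 remove [qfag,prklb] add [gnedt] -> 8 lines: iaqcu nbyxn gnedt eyh lgyvm pebnd qctyz bhjlw
Hunk 3: at line 2 remove [eyh,lgyvm] add [swq,ewz] -> 8 lines: iaqcu nbyxn gnedt swq ewz pebnd qctyz bhjlw
Final line 5: ewz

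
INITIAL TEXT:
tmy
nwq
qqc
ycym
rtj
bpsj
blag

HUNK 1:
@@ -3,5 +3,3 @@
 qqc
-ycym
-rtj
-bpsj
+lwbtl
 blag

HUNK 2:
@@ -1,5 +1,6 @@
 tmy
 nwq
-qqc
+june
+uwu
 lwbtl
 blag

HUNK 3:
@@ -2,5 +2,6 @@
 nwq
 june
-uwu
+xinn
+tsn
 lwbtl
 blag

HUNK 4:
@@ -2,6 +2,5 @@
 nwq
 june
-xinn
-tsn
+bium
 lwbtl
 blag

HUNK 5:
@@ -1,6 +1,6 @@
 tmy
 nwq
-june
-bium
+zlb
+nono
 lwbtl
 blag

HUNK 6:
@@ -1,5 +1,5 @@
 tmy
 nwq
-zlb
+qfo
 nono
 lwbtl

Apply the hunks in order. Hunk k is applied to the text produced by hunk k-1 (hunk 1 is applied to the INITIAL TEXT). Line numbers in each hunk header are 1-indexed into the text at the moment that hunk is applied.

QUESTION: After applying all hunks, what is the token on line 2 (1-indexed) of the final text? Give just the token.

Hunk 1: at line 3 remove [ycym,rtj,bpsj] add [lwbtl] -> 5 lines: tmy nwq qqc lwbtl blag
Hunk 2: at line 1 remove [qqc] add [june,uwu] -> 6 lines: tmy nwq june uwu lwbtl blag
Hunk 3: at line 2 remove [uwu] add [xinn,tsn] -> 7 lines: tmy nwq june xinn tsn lwbtl blag
Hunk 4: at line 2 remove [xinn,tsn] add [bium] -> 6 lines: tmy nwq june bium lwbtl blag
Hunk 5: at line 1 remove [june,bium] add [zlb,nono] -> 6 lines: tmy nwq zlb nono lwbtl blag
Hunk 6: at line 1 remove [zlb] add [qfo] -> 6 lines: tmy nwq qfo nono lwbtl blag
Final line 2: nwq

Answer: nwq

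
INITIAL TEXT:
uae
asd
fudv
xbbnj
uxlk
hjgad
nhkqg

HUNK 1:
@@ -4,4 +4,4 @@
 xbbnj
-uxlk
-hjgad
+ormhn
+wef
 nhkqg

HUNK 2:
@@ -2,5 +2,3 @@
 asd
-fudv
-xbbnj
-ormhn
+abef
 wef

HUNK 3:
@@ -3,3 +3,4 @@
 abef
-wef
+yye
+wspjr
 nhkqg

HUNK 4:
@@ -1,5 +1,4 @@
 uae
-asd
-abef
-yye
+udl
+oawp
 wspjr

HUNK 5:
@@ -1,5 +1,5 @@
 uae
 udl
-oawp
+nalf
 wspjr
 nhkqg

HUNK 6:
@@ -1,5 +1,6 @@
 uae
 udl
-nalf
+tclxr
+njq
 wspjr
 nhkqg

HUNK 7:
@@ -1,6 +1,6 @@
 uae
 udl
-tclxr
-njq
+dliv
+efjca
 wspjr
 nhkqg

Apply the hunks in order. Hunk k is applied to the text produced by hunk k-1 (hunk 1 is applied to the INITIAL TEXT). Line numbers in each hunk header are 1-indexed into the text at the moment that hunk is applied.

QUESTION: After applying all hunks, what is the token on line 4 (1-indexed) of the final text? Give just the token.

Hunk 1: at line 4 remove [uxlk,hjgad] add [ormhn,wef] -> 7 lines: uae asd fudv xbbnj ormhn wef nhkqg
Hunk 2: at line 2 remove [fudv,xbbnj,ormhn] add [abef] -> 5 lines: uae asd abef wef nhkqg
Hunk 3: at line 3 remove [wef] add [yye,wspjr] -> 6 lines: uae asd abef yye wspjr nhkqg
Hunk 4: at line 1 remove [asd,abef,yye] add [udl,oawp] -> 5 lines: uae udl oawp wspjr nhkqg
Hunk 5: at line 1 remove [oawp] add [nalf] -> 5 lines: uae udl nalf wspjr nhkqg
Hunk 6: at line 1 remove [nalf] add [tclxr,njq] -> 6 lines: uae udl tclxr njq wspjr nhkqg
Hunk 7: at line 1 remove [tclxr,njq] add [dliv,efjca] -> 6 lines: uae udl dliv efjca wspjr nhkqg
Final line 4: efjca

Answer: efjca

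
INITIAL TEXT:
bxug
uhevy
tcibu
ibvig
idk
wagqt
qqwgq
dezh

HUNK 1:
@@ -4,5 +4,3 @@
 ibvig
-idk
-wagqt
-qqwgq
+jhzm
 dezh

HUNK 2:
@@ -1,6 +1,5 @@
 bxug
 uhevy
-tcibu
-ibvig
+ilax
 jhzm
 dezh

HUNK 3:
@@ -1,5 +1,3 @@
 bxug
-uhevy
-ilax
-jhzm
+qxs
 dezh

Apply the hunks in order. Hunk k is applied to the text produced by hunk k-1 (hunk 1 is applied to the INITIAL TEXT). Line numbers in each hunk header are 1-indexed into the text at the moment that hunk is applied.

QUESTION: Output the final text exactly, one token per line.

Answer: bxug
qxs
dezh

Derivation:
Hunk 1: at line 4 remove [idk,wagqt,qqwgq] add [jhzm] -> 6 lines: bxug uhevy tcibu ibvig jhzm dezh
Hunk 2: at line 1 remove [tcibu,ibvig] add [ilax] -> 5 lines: bxug uhevy ilax jhzm dezh
Hunk 3: at line 1 remove [uhevy,ilax,jhzm] add [qxs] -> 3 lines: bxug qxs dezh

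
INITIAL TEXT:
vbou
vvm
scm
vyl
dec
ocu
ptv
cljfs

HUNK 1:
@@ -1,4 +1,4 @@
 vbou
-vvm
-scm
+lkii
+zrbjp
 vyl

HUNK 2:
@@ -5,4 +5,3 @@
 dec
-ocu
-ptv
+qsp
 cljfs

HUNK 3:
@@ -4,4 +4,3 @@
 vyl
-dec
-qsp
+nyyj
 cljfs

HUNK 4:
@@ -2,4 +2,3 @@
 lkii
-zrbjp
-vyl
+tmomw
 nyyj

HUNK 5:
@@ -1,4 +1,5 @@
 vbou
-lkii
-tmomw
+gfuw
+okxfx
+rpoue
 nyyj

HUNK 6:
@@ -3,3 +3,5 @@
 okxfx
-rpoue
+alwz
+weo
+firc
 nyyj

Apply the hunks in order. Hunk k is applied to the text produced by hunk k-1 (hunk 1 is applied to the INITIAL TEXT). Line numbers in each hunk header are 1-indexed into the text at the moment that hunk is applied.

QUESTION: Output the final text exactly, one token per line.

Answer: vbou
gfuw
okxfx
alwz
weo
firc
nyyj
cljfs

Derivation:
Hunk 1: at line 1 remove [vvm,scm] add [lkii,zrbjp] -> 8 lines: vbou lkii zrbjp vyl dec ocu ptv cljfs
Hunk 2: at line 5 remove [ocu,ptv] add [qsp] -> 7 lines: vbou lkii zrbjp vyl dec qsp cljfs
Hunk 3: at line 4 remove [dec,qsp] add [nyyj] -> 6 lines: vbou lkii zrbjp vyl nyyj cljfs
Hunk 4: at line 2 remove [zrbjp,vyl] add [tmomw] -> 5 lines: vbou lkii tmomw nyyj cljfs
Hunk 5: at line 1 remove [lkii,tmomw] add [gfuw,okxfx,rpoue] -> 6 lines: vbou gfuw okxfx rpoue nyyj cljfs
Hunk 6: at line 3 remove [rpoue] add [alwz,weo,firc] -> 8 lines: vbou gfuw okxfx alwz weo firc nyyj cljfs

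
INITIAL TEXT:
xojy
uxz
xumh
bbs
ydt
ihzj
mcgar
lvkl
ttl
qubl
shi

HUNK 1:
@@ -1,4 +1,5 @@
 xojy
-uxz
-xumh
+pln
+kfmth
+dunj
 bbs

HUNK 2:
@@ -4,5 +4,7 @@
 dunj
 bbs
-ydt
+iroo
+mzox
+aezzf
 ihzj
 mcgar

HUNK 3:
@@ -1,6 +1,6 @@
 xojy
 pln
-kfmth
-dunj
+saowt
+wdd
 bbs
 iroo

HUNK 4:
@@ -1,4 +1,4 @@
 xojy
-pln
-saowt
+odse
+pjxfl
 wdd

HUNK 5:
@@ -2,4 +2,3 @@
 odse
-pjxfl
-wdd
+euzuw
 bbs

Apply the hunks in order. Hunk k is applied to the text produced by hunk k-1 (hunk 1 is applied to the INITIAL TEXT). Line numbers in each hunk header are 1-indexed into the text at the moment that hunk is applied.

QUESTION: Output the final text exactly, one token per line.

Hunk 1: at line 1 remove [uxz,xumh] add [pln,kfmth,dunj] -> 12 lines: xojy pln kfmth dunj bbs ydt ihzj mcgar lvkl ttl qubl shi
Hunk 2: at line 4 remove [ydt] add [iroo,mzox,aezzf] -> 14 lines: xojy pln kfmth dunj bbs iroo mzox aezzf ihzj mcgar lvkl ttl qubl shi
Hunk 3: at line 1 remove [kfmth,dunj] add [saowt,wdd] -> 14 lines: xojy pln saowt wdd bbs iroo mzox aezzf ihzj mcgar lvkl ttl qubl shi
Hunk 4: at line 1 remove [pln,saowt] add [odse,pjxfl] -> 14 lines: xojy odse pjxfl wdd bbs iroo mzox aezzf ihzj mcgar lvkl ttl qubl shi
Hunk 5: at line 2 remove [pjxfl,wdd] add [euzuw] -> 13 lines: xojy odse euzuw bbs iroo mzox aezzf ihzj mcgar lvkl ttl qubl shi

Answer: xojy
odse
euzuw
bbs
iroo
mzox
aezzf
ihzj
mcgar
lvkl
ttl
qubl
shi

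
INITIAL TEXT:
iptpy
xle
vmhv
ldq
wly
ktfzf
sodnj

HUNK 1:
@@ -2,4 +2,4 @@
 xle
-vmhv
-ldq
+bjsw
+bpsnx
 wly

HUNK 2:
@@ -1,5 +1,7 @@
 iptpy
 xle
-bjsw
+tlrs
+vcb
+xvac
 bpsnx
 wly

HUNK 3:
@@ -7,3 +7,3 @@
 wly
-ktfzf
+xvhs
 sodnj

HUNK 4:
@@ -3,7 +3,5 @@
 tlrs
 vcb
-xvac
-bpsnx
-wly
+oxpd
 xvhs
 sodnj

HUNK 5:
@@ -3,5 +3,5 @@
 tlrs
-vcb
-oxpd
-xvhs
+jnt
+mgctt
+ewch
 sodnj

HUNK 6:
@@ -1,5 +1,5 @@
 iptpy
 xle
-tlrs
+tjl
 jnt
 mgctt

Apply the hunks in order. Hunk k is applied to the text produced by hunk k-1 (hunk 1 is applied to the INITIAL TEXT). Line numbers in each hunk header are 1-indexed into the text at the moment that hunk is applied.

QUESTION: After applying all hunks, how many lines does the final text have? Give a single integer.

Answer: 7

Derivation:
Hunk 1: at line 2 remove [vmhv,ldq] add [bjsw,bpsnx] -> 7 lines: iptpy xle bjsw bpsnx wly ktfzf sodnj
Hunk 2: at line 1 remove [bjsw] add [tlrs,vcb,xvac] -> 9 lines: iptpy xle tlrs vcb xvac bpsnx wly ktfzf sodnj
Hunk 3: at line 7 remove [ktfzf] add [xvhs] -> 9 lines: iptpy xle tlrs vcb xvac bpsnx wly xvhs sodnj
Hunk 4: at line 3 remove [xvac,bpsnx,wly] add [oxpd] -> 7 lines: iptpy xle tlrs vcb oxpd xvhs sodnj
Hunk 5: at line 3 remove [vcb,oxpd,xvhs] add [jnt,mgctt,ewch] -> 7 lines: iptpy xle tlrs jnt mgctt ewch sodnj
Hunk 6: at line 1 remove [tlrs] add [tjl] -> 7 lines: iptpy xle tjl jnt mgctt ewch sodnj
Final line count: 7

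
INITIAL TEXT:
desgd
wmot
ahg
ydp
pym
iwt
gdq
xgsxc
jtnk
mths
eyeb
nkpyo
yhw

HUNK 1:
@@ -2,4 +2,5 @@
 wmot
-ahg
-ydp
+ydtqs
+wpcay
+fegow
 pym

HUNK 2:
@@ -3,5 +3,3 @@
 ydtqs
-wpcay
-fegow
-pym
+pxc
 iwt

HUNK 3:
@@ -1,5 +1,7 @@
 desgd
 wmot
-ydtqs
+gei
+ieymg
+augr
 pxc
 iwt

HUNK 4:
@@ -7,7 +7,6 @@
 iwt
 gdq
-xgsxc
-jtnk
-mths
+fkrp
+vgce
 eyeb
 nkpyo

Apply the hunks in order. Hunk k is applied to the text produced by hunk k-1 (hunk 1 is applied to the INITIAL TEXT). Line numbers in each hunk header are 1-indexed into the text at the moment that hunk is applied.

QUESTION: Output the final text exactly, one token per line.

Hunk 1: at line 2 remove [ahg,ydp] add [ydtqs,wpcay,fegow] -> 14 lines: desgd wmot ydtqs wpcay fegow pym iwt gdq xgsxc jtnk mths eyeb nkpyo yhw
Hunk 2: at line 3 remove [wpcay,fegow,pym] add [pxc] -> 12 lines: desgd wmot ydtqs pxc iwt gdq xgsxc jtnk mths eyeb nkpyo yhw
Hunk 3: at line 1 remove [ydtqs] add [gei,ieymg,augr] -> 14 lines: desgd wmot gei ieymg augr pxc iwt gdq xgsxc jtnk mths eyeb nkpyo yhw
Hunk 4: at line 7 remove [xgsxc,jtnk,mths] add [fkrp,vgce] -> 13 lines: desgd wmot gei ieymg augr pxc iwt gdq fkrp vgce eyeb nkpyo yhw

Answer: desgd
wmot
gei
ieymg
augr
pxc
iwt
gdq
fkrp
vgce
eyeb
nkpyo
yhw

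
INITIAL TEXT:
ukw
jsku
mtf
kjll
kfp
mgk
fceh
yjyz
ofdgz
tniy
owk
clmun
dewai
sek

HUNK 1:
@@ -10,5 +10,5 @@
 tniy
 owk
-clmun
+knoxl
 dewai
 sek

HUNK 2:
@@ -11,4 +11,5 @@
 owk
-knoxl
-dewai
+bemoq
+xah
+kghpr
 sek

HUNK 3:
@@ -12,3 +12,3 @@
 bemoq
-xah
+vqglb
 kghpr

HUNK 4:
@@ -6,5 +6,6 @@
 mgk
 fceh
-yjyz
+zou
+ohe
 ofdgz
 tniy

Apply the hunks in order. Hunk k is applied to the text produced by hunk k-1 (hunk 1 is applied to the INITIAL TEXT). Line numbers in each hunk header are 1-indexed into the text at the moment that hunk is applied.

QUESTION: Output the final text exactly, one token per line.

Answer: ukw
jsku
mtf
kjll
kfp
mgk
fceh
zou
ohe
ofdgz
tniy
owk
bemoq
vqglb
kghpr
sek

Derivation:
Hunk 1: at line 10 remove [clmun] add [knoxl] -> 14 lines: ukw jsku mtf kjll kfp mgk fceh yjyz ofdgz tniy owk knoxl dewai sek
Hunk 2: at line 11 remove [knoxl,dewai] add [bemoq,xah,kghpr] -> 15 lines: ukw jsku mtf kjll kfp mgk fceh yjyz ofdgz tniy owk bemoq xah kghpr sek
Hunk 3: at line 12 remove [xah] add [vqglb] -> 15 lines: ukw jsku mtf kjll kfp mgk fceh yjyz ofdgz tniy owk bemoq vqglb kghpr sek
Hunk 4: at line 6 remove [yjyz] add [zou,ohe] -> 16 lines: ukw jsku mtf kjll kfp mgk fceh zou ohe ofdgz tniy owk bemoq vqglb kghpr sek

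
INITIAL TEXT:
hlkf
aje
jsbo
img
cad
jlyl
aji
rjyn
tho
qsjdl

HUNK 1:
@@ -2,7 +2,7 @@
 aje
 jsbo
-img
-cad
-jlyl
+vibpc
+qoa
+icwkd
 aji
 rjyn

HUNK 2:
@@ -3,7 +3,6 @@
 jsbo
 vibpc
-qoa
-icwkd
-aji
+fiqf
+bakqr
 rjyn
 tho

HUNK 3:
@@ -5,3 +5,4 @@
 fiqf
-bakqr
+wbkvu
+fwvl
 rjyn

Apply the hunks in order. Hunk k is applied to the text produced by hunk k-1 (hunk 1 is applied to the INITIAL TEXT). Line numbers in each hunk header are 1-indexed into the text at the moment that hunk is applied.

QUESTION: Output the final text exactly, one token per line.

Hunk 1: at line 2 remove [img,cad,jlyl] add [vibpc,qoa,icwkd] -> 10 lines: hlkf aje jsbo vibpc qoa icwkd aji rjyn tho qsjdl
Hunk 2: at line 3 remove [qoa,icwkd,aji] add [fiqf,bakqr] -> 9 lines: hlkf aje jsbo vibpc fiqf bakqr rjyn tho qsjdl
Hunk 3: at line 5 remove [bakqr] add [wbkvu,fwvl] -> 10 lines: hlkf aje jsbo vibpc fiqf wbkvu fwvl rjyn tho qsjdl

Answer: hlkf
aje
jsbo
vibpc
fiqf
wbkvu
fwvl
rjyn
tho
qsjdl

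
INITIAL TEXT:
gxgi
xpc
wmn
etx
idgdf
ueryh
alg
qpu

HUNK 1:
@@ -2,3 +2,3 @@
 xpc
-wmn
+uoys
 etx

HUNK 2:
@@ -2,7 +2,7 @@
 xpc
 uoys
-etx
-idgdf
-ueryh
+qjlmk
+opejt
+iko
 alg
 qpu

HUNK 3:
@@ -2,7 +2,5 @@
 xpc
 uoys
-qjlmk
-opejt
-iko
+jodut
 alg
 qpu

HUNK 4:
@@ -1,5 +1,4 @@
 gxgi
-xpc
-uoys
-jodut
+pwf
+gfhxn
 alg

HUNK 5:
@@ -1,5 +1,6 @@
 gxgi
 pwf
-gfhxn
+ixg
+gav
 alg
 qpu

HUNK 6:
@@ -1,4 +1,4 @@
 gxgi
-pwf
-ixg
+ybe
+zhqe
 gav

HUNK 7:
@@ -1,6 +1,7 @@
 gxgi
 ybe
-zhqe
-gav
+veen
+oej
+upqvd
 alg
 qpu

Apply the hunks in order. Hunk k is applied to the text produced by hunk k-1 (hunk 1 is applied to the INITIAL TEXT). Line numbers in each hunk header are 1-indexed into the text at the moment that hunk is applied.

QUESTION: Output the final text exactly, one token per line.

Answer: gxgi
ybe
veen
oej
upqvd
alg
qpu

Derivation:
Hunk 1: at line 2 remove [wmn] add [uoys] -> 8 lines: gxgi xpc uoys etx idgdf ueryh alg qpu
Hunk 2: at line 2 remove [etx,idgdf,ueryh] add [qjlmk,opejt,iko] -> 8 lines: gxgi xpc uoys qjlmk opejt iko alg qpu
Hunk 3: at line 2 remove [qjlmk,opejt,iko] add [jodut] -> 6 lines: gxgi xpc uoys jodut alg qpu
Hunk 4: at line 1 remove [xpc,uoys,jodut] add [pwf,gfhxn] -> 5 lines: gxgi pwf gfhxn alg qpu
Hunk 5: at line 1 remove [gfhxn] add [ixg,gav] -> 6 lines: gxgi pwf ixg gav alg qpu
Hunk 6: at line 1 remove [pwf,ixg] add [ybe,zhqe] -> 6 lines: gxgi ybe zhqe gav alg qpu
Hunk 7: at line 1 remove [zhqe,gav] add [veen,oej,upqvd] -> 7 lines: gxgi ybe veen oej upqvd alg qpu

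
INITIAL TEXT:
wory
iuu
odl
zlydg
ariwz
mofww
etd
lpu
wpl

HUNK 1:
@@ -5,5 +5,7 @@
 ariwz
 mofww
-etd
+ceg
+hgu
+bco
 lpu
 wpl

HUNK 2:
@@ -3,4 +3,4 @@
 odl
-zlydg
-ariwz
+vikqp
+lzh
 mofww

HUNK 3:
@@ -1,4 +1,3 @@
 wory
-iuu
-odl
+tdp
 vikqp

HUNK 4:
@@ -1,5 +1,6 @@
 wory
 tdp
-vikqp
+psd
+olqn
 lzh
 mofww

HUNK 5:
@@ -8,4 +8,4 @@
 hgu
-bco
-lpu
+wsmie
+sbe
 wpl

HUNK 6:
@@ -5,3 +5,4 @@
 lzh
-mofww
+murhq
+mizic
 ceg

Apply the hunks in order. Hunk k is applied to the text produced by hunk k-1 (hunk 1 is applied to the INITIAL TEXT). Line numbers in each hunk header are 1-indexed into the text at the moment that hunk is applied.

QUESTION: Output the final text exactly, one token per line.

Answer: wory
tdp
psd
olqn
lzh
murhq
mizic
ceg
hgu
wsmie
sbe
wpl

Derivation:
Hunk 1: at line 5 remove [etd] add [ceg,hgu,bco] -> 11 lines: wory iuu odl zlydg ariwz mofww ceg hgu bco lpu wpl
Hunk 2: at line 3 remove [zlydg,ariwz] add [vikqp,lzh] -> 11 lines: wory iuu odl vikqp lzh mofww ceg hgu bco lpu wpl
Hunk 3: at line 1 remove [iuu,odl] add [tdp] -> 10 lines: wory tdp vikqp lzh mofww ceg hgu bco lpu wpl
Hunk 4: at line 1 remove [vikqp] add [psd,olqn] -> 11 lines: wory tdp psd olqn lzh mofww ceg hgu bco lpu wpl
Hunk 5: at line 8 remove [bco,lpu] add [wsmie,sbe] -> 11 lines: wory tdp psd olqn lzh mofww ceg hgu wsmie sbe wpl
Hunk 6: at line 5 remove [mofww] add [murhq,mizic] -> 12 lines: wory tdp psd olqn lzh murhq mizic ceg hgu wsmie sbe wpl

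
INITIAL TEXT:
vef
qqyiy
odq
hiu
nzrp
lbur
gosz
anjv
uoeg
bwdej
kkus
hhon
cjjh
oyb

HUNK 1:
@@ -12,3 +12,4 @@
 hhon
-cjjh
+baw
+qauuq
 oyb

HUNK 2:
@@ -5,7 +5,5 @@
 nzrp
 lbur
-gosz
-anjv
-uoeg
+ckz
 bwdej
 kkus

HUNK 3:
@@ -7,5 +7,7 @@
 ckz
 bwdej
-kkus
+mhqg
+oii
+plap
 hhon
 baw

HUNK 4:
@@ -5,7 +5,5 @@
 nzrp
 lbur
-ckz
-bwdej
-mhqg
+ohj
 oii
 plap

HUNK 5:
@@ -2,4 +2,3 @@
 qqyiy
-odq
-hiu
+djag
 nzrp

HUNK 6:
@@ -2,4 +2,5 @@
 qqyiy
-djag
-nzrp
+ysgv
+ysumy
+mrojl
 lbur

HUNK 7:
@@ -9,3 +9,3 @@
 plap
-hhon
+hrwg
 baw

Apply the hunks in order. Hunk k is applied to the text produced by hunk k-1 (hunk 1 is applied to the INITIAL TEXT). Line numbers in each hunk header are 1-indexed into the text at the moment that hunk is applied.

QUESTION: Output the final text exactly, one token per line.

Hunk 1: at line 12 remove [cjjh] add [baw,qauuq] -> 15 lines: vef qqyiy odq hiu nzrp lbur gosz anjv uoeg bwdej kkus hhon baw qauuq oyb
Hunk 2: at line 5 remove [gosz,anjv,uoeg] add [ckz] -> 13 lines: vef qqyiy odq hiu nzrp lbur ckz bwdej kkus hhon baw qauuq oyb
Hunk 3: at line 7 remove [kkus] add [mhqg,oii,plap] -> 15 lines: vef qqyiy odq hiu nzrp lbur ckz bwdej mhqg oii plap hhon baw qauuq oyb
Hunk 4: at line 5 remove [ckz,bwdej,mhqg] add [ohj] -> 13 lines: vef qqyiy odq hiu nzrp lbur ohj oii plap hhon baw qauuq oyb
Hunk 5: at line 2 remove [odq,hiu] add [djag] -> 12 lines: vef qqyiy djag nzrp lbur ohj oii plap hhon baw qauuq oyb
Hunk 6: at line 2 remove [djag,nzrp] add [ysgv,ysumy,mrojl] -> 13 lines: vef qqyiy ysgv ysumy mrojl lbur ohj oii plap hhon baw qauuq oyb
Hunk 7: at line 9 remove [hhon] add [hrwg] -> 13 lines: vef qqyiy ysgv ysumy mrojl lbur ohj oii plap hrwg baw qauuq oyb

Answer: vef
qqyiy
ysgv
ysumy
mrojl
lbur
ohj
oii
plap
hrwg
baw
qauuq
oyb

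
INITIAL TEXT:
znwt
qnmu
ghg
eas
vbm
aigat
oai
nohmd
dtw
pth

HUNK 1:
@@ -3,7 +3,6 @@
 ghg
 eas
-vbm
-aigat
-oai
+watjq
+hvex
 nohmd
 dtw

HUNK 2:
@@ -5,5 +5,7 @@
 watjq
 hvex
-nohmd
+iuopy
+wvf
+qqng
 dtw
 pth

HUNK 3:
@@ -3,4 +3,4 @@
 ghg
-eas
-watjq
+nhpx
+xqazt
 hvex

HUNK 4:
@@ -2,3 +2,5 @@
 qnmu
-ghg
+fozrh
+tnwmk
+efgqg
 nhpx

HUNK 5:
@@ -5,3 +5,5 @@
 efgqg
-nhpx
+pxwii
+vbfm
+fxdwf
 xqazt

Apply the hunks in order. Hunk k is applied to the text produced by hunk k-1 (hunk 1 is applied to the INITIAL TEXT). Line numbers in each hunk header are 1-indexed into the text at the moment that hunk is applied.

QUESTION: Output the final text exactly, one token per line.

Answer: znwt
qnmu
fozrh
tnwmk
efgqg
pxwii
vbfm
fxdwf
xqazt
hvex
iuopy
wvf
qqng
dtw
pth

Derivation:
Hunk 1: at line 3 remove [vbm,aigat,oai] add [watjq,hvex] -> 9 lines: znwt qnmu ghg eas watjq hvex nohmd dtw pth
Hunk 2: at line 5 remove [nohmd] add [iuopy,wvf,qqng] -> 11 lines: znwt qnmu ghg eas watjq hvex iuopy wvf qqng dtw pth
Hunk 3: at line 3 remove [eas,watjq] add [nhpx,xqazt] -> 11 lines: znwt qnmu ghg nhpx xqazt hvex iuopy wvf qqng dtw pth
Hunk 4: at line 2 remove [ghg] add [fozrh,tnwmk,efgqg] -> 13 lines: znwt qnmu fozrh tnwmk efgqg nhpx xqazt hvex iuopy wvf qqng dtw pth
Hunk 5: at line 5 remove [nhpx] add [pxwii,vbfm,fxdwf] -> 15 lines: znwt qnmu fozrh tnwmk efgqg pxwii vbfm fxdwf xqazt hvex iuopy wvf qqng dtw pth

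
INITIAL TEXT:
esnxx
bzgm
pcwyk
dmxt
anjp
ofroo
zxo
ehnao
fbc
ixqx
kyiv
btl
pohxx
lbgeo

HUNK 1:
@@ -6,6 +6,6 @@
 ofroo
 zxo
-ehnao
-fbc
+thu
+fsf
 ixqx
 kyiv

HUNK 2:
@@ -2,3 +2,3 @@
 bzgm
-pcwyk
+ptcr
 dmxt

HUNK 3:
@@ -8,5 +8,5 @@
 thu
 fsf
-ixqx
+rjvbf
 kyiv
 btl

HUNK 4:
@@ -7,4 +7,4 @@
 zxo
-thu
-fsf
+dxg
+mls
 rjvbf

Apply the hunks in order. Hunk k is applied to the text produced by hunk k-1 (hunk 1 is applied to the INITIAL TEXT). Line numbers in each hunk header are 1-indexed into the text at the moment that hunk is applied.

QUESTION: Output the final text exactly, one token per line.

Answer: esnxx
bzgm
ptcr
dmxt
anjp
ofroo
zxo
dxg
mls
rjvbf
kyiv
btl
pohxx
lbgeo

Derivation:
Hunk 1: at line 6 remove [ehnao,fbc] add [thu,fsf] -> 14 lines: esnxx bzgm pcwyk dmxt anjp ofroo zxo thu fsf ixqx kyiv btl pohxx lbgeo
Hunk 2: at line 2 remove [pcwyk] add [ptcr] -> 14 lines: esnxx bzgm ptcr dmxt anjp ofroo zxo thu fsf ixqx kyiv btl pohxx lbgeo
Hunk 3: at line 8 remove [ixqx] add [rjvbf] -> 14 lines: esnxx bzgm ptcr dmxt anjp ofroo zxo thu fsf rjvbf kyiv btl pohxx lbgeo
Hunk 4: at line 7 remove [thu,fsf] add [dxg,mls] -> 14 lines: esnxx bzgm ptcr dmxt anjp ofroo zxo dxg mls rjvbf kyiv btl pohxx lbgeo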